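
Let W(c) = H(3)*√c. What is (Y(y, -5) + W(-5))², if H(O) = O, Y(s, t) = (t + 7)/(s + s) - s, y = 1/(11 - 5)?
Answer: -395/36 + 35*I*√5 ≈ -10.972 + 78.262*I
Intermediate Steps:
y = ⅙ (y = 1/6 = ⅙ ≈ 0.16667)
Y(s, t) = -s + (7 + t)/(2*s) (Y(s, t) = (7 + t)/((2*s)) - s = (7 + t)*(1/(2*s)) - s = (7 + t)/(2*s) - s = -s + (7 + t)/(2*s))
W(c) = 3*√c
(Y(y, -5) + W(-5))² = ((7 - 5 - 2*(⅙)²)/(2*(⅙)) + 3*√(-5))² = ((½)*6*(7 - 5 - 2*1/36) + 3*(I*√5))² = ((½)*6*(7 - 5 - 1/18) + 3*I*√5)² = ((½)*6*(35/18) + 3*I*√5)² = (35/6 + 3*I*√5)²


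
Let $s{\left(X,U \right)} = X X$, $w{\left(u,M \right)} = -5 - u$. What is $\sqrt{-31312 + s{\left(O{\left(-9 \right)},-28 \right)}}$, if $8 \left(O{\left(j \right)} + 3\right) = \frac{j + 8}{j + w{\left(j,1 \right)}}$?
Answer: $\frac{i \sqrt{50085039}}{40} \approx 176.93 i$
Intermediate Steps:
$O{\left(j \right)} = - \frac{16}{5} - \frac{j}{40}$ ($O{\left(j \right)} = -3 + \frac{\left(j + 8\right) \frac{1}{j - \left(5 + j\right)}}{8} = -3 + \frac{\left(8 + j\right) \frac{1}{-5}}{8} = -3 + \frac{\left(8 + j\right) \left(- \frac{1}{5}\right)}{8} = -3 + \frac{- \frac{8}{5} - \frac{j}{5}}{8} = -3 - \left(\frac{1}{5} + \frac{j}{40}\right) = - \frac{16}{5} - \frac{j}{40}$)
$s{\left(X,U \right)} = X^{2}$
$\sqrt{-31312 + s{\left(O{\left(-9 \right)},-28 \right)}} = \sqrt{-31312 + \left(- \frac{16}{5} - - \frac{9}{40}\right)^{2}} = \sqrt{-31312 + \left(- \frac{16}{5} + \frac{9}{40}\right)^{2}} = \sqrt{-31312 + \left(- \frac{119}{40}\right)^{2}} = \sqrt{-31312 + \frac{14161}{1600}} = \sqrt{- \frac{50085039}{1600}} = \frac{i \sqrt{50085039}}{40}$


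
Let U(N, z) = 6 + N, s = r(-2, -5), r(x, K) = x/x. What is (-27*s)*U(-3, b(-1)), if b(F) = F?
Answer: -81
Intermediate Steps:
r(x, K) = 1
s = 1
(-27*s)*U(-3, b(-1)) = (-27*1)*(6 - 3) = -27*3 = -81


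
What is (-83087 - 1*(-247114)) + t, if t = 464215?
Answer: 628242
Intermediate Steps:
(-83087 - 1*(-247114)) + t = (-83087 - 1*(-247114)) + 464215 = (-83087 + 247114) + 464215 = 164027 + 464215 = 628242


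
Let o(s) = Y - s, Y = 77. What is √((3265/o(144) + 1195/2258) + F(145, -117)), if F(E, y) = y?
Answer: I*√3781055748362/151286 ≈ 12.853*I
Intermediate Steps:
o(s) = 77 - s
√((3265/o(144) + 1195/2258) + F(145, -117)) = √((3265/(77 - 1*144) + 1195/2258) - 117) = √((3265/(77 - 144) + 1195*(1/2258)) - 117) = √((3265/(-67) + 1195/2258) - 117) = √((3265*(-1/67) + 1195/2258) - 117) = √((-3265/67 + 1195/2258) - 117) = √(-7292305/151286 - 117) = √(-24992767/151286) = I*√3781055748362/151286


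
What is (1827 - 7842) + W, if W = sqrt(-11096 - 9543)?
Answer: -6015 + I*sqrt(20639) ≈ -6015.0 + 143.66*I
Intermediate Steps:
W = I*sqrt(20639) (W = sqrt(-20639) = I*sqrt(20639) ≈ 143.66*I)
(1827 - 7842) + W = (1827 - 7842) + I*sqrt(20639) = -6015 + I*sqrt(20639)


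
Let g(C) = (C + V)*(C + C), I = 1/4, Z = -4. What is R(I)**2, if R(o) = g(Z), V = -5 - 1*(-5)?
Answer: 1024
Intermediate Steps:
V = 0 (V = -5 + 5 = 0)
I = 1/4 (I = 1*(1/4) = 1/4 ≈ 0.25000)
g(C) = 2*C**2 (g(C) = (C + 0)*(C + C) = C*(2*C) = 2*C**2)
R(o) = 32 (R(o) = 2*(-4)**2 = 2*16 = 32)
R(I)**2 = 32**2 = 1024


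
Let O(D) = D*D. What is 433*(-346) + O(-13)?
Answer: -149649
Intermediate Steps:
O(D) = D²
433*(-346) + O(-13) = 433*(-346) + (-13)² = -149818 + 169 = -149649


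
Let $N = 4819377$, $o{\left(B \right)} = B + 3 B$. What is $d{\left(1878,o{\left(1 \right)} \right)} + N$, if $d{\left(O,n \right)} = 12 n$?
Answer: $4819425$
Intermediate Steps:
$o{\left(B \right)} = 4 B$
$d{\left(1878,o{\left(1 \right)} \right)} + N = 12 \cdot 4 \cdot 1 + 4819377 = 12 \cdot 4 + 4819377 = 48 + 4819377 = 4819425$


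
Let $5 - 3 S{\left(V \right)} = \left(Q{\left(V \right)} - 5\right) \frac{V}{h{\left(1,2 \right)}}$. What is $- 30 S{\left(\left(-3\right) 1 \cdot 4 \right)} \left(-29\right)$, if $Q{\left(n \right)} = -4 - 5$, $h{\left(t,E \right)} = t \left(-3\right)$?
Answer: $17690$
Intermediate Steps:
$h{\left(t,E \right)} = - 3 t$
$Q{\left(n \right)} = -9$
$S{\left(V \right)} = \frac{5}{3} - \frac{14 V}{9}$ ($S{\left(V \right)} = \frac{5}{3} - \frac{\left(-9 - 5\right) \frac{V}{\left(-3\right) 1}}{3} = \frac{5}{3} - \frac{\left(-14\right) \frac{V}{-3}}{3} = \frac{5}{3} - \frac{\left(-14\right) V \left(- \frac{1}{3}\right)}{3} = \frac{5}{3} - \frac{\left(-14\right) \left(- \frac{V}{3}\right)}{3} = \frac{5}{3} - \frac{\frac{14}{3} V}{3} = \frac{5}{3} - \frac{14 V}{9}$)
$- 30 S{\left(\left(-3\right) 1 \cdot 4 \right)} \left(-29\right) = - 30 \left(\frac{5}{3} - \frac{14 \left(-3\right) 1 \cdot 4}{9}\right) \left(-29\right) = - 30 \left(\frac{5}{3} - \frac{14 \left(\left(-3\right) 4\right)}{9}\right) \left(-29\right) = - 30 \left(\frac{5}{3} - - \frac{56}{3}\right) \left(-29\right) = - 30 \left(\frac{5}{3} + \frac{56}{3}\right) \left(-29\right) = \left(-30\right) \frac{61}{3} \left(-29\right) = \left(-610\right) \left(-29\right) = 17690$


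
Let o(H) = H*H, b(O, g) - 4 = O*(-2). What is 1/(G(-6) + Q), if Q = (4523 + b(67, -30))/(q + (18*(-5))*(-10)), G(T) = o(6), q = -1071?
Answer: 171/1763 ≈ 0.096994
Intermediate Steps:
b(O, g) = 4 - 2*O (b(O, g) = 4 + O*(-2) = 4 - 2*O)
o(H) = H²
G(T) = 36 (G(T) = 6² = 36)
Q = -4393/171 (Q = (4523 + (4 - 2*67))/(-1071 + (18*(-5))*(-10)) = (4523 + (4 - 134))/(-1071 - 90*(-10)) = (4523 - 130)/(-1071 + 900) = 4393/(-171) = 4393*(-1/171) = -4393/171 ≈ -25.690)
1/(G(-6) + Q) = 1/(36 - 4393/171) = 1/(1763/171) = 171/1763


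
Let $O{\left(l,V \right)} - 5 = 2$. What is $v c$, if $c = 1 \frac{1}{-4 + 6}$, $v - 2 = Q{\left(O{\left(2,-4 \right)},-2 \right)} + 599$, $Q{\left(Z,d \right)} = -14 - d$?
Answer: $\frac{589}{2} \approx 294.5$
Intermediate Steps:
$O{\left(l,V \right)} = 7$ ($O{\left(l,V \right)} = 5 + 2 = 7$)
$v = 589$ ($v = 2 + \left(\left(-14 - -2\right) + 599\right) = 2 + \left(\left(-14 + 2\right) + 599\right) = 2 + \left(-12 + 599\right) = 2 + 587 = 589$)
$c = \frac{1}{2}$ ($c = 1 \cdot \frac{1}{2} = \frac{1}{2} \approx 0.5$)
$v c = 589 \cdot \frac{1}{2} = \frac{589}{2}$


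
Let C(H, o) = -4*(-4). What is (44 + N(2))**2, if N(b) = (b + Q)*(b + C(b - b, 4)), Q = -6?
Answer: 784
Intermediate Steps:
C(H, o) = 16
N(b) = (-6 + b)*(16 + b) (N(b) = (b - 6)*(b + 16) = (-6 + b)*(16 + b))
(44 + N(2))**2 = (44 + (-96 + 2**2 + 10*2))**2 = (44 + (-96 + 4 + 20))**2 = (44 - 72)**2 = (-28)**2 = 784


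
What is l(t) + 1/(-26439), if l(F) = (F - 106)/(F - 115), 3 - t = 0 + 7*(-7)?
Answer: 22661/26439 ≈ 0.85711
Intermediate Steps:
t = 52 (t = 3 - (0 + 7*(-7)) = 3 - (0 - 49) = 3 - 1*(-49) = 3 + 49 = 52)
l(F) = (-106 + F)/(-115 + F)
l(t) + 1/(-26439) = (-106 + 52)/(-115 + 52) + 1/(-26439) = -54/(-63) - 1/26439 = -1/63*(-54) - 1/26439 = 6/7 - 1/26439 = 22661/26439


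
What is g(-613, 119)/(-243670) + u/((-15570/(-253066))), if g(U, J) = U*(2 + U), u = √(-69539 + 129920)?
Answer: -374543/243670 + 126533*√6709/2595 ≈ 3992.3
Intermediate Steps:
u = 3*√6709 (u = √60381 = 3*√6709 ≈ 245.73)
g(-613, 119)/(-243670) + u/((-15570/(-253066))) = -613*(2 - 613)/(-243670) + (3*√6709)/((-15570/(-253066))) = -613*(-611)*(-1/243670) + (3*√6709)/((-15570*(-1/253066))) = 374543*(-1/243670) + (3*√6709)/(7785/126533) = -374543/243670 + (3*√6709)*(126533/7785) = -374543/243670 + 126533*√6709/2595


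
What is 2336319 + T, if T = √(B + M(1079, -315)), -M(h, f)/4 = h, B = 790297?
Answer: 2336319 + √785981 ≈ 2.3372e+6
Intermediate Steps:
M(h, f) = -4*h
T = √785981 (T = √(790297 - 4*1079) = √(790297 - 4316) = √785981 ≈ 886.56)
2336319 + T = 2336319 + √785981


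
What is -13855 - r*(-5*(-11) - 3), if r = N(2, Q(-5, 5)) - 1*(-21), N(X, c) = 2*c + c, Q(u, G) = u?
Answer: -14167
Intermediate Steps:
N(X, c) = 3*c
r = 6 (r = 3*(-5) - 1*(-21) = -15 + 21 = 6)
-13855 - r*(-5*(-11) - 3) = -13855 - 6*(-5*(-11) - 3) = -13855 - 6*(55 - 3) = -13855 - 6*52 = -13855 - 1*312 = -13855 - 312 = -14167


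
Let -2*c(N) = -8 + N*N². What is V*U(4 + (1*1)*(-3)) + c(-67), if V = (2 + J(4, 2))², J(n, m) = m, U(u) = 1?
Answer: 300803/2 ≈ 1.5040e+5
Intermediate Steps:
V = 16 (V = (2 + 2)² = 4² = 16)
c(N) = 4 - N³/2 (c(N) = -(-8 + N*N²)/2 = -(-8 + N³)/2 = 4 - N³/2)
V*U(4 + (1*1)*(-3)) + c(-67) = 16*1 + (4 - ½*(-67)³) = 16 + (4 - ½*(-300763)) = 16 + (4 + 300763/2) = 16 + 300771/2 = 300803/2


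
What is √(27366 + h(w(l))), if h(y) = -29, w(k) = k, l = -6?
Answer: √27337 ≈ 165.34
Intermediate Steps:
√(27366 + h(w(l))) = √(27366 - 29) = √27337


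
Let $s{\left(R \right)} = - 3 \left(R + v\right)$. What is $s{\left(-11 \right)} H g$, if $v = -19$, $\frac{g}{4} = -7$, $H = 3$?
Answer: $-7560$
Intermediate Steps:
$g = -28$ ($g = 4 \left(-7\right) = -28$)
$s{\left(R \right)} = 57 - 3 R$ ($s{\left(R \right)} = - 3 \left(R - 19\right) = - 3 \left(-19 + R\right) = 57 - 3 R$)
$s{\left(-11 \right)} H g = \left(57 - -33\right) 3 \left(-28\right) = \left(57 + 33\right) \left(-84\right) = 90 \left(-84\right) = -7560$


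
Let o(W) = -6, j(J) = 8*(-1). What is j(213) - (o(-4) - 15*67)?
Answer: 1003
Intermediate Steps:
j(J) = -8
j(213) - (o(-4) - 15*67) = -8 - (-6 - 15*67) = -8 - (-6 - 1005) = -8 - 1*(-1011) = -8 + 1011 = 1003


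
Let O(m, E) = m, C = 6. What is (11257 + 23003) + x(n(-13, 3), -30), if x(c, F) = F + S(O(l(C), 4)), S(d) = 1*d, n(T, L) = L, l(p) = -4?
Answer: 34226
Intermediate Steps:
S(d) = d
x(c, F) = -4 + F (x(c, F) = F - 4 = -4 + F)
(11257 + 23003) + x(n(-13, 3), -30) = (11257 + 23003) + (-4 - 30) = 34260 - 34 = 34226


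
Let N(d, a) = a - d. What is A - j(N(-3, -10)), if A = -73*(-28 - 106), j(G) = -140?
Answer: 9922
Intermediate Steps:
A = 9782 (A = -73*(-134) = 9782)
A - j(N(-3, -10)) = 9782 - 1*(-140) = 9782 + 140 = 9922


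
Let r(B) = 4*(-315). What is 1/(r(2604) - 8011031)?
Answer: -1/8012291 ≈ -1.2481e-7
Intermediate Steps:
r(B) = -1260
1/(r(2604) - 8011031) = 1/(-1260 - 8011031) = 1/(-8012291) = -1/8012291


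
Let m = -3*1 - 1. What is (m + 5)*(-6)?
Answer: -6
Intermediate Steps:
m = -4 (m = -3 - 1 = -4)
(m + 5)*(-6) = (-4 + 5)*(-6) = 1*(-6) = -6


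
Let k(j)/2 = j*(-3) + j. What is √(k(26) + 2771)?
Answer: √2667 ≈ 51.643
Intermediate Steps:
k(j) = -4*j (k(j) = 2*(j*(-3) + j) = 2*(-3*j + j) = 2*(-2*j) = -4*j)
√(k(26) + 2771) = √(-4*26 + 2771) = √(-104 + 2771) = √2667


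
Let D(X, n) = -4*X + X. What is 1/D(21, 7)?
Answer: -1/63 ≈ -0.015873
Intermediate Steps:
D(X, n) = -3*X
1/D(21, 7) = 1/(-3*21) = 1/(-63) = -1/63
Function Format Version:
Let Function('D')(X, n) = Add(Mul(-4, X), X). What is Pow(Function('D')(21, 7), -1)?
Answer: Rational(-1, 63) ≈ -0.015873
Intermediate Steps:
Function('D')(X, n) = Mul(-3, X)
Pow(Function('D')(21, 7), -1) = Pow(Mul(-3, 21), -1) = Pow(-63, -1) = Rational(-1, 63)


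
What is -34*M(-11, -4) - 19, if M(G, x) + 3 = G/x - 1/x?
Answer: -19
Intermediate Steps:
M(G, x) = -3 - 1/x + G/x (M(G, x) = -3 + (G/x - 1/x) = -3 + (-1/x + G/x) = -3 - 1/x + G/x)
-34*M(-11, -4) - 19 = -34*(-1 - 11 - 3*(-4))/(-4) - 19 = -(-17)*(-1 - 11 + 12)/2 - 19 = -(-17)*0/2 - 19 = -34*0 - 19 = 0 - 19 = -19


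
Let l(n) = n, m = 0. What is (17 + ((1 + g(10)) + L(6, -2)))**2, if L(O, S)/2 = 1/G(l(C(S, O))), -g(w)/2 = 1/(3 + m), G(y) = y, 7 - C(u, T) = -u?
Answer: 70756/225 ≈ 314.47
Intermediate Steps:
C(u, T) = 7 + u (C(u, T) = 7 - (-1)*u = 7 + u)
g(w) = -2/3 (g(w) = -2/(3 + 0) = -2/3)
L(O, S) = 2/(7 + S)
(17 + ((1 + g(10)) + L(6, -2)))**2 = (17 + ((1 - 2/3) + 2/(7 - 2)))**2 = (17 + (1/3 + 2/5))**2 = (17 + 11/15)**2 = (266/15)**2 = 70756/225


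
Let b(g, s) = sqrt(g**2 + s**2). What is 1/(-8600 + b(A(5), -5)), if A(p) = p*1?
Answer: -172/1479199 - sqrt(2)/14791990 ≈ -0.00011637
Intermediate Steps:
A(p) = p
1/(-8600 + b(A(5), -5)) = 1/(-8600 + sqrt(5**2 + (-5)**2)) = 1/(-8600 + sqrt(25 + 25)) = 1/(-8600 + sqrt(50)) = 1/(-8600 + 5*sqrt(2))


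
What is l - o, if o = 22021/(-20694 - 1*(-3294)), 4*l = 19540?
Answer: 85021021/17400 ≈ 4886.3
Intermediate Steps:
l = 4885 (l = (¼)*19540 = 4885)
o = -22021/17400 (o = 22021/(-20694 + 3294) = 22021/(-17400) = 22021*(-1/17400) = -22021/17400 ≈ -1.2656)
l - o = 4885 - 1*(-22021/17400) = 4885 + 22021/17400 = 85021021/17400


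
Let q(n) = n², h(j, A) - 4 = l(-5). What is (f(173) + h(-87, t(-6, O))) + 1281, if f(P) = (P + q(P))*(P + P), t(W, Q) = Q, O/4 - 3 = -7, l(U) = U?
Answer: 10416572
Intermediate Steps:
O = -16 (O = 12 + 4*(-7) = 12 - 28 = -16)
h(j, A) = -1 (h(j, A) = 4 - 5 = -1)
f(P) = 2*P*(P + P²) (f(P) = (P + P²)*(P + P) = (P + P²)*(2*P) = 2*P*(P + P²))
(f(173) + h(-87, t(-6, O))) + 1281 = (2*173²*(1 + 173) - 1) + 1281 = (2*29929*174 - 1) + 1281 = (10415292 - 1) + 1281 = 10415291 + 1281 = 10416572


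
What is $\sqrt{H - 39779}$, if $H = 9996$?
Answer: $i \sqrt{29783} \approx 172.58 i$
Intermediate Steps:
$\sqrt{H - 39779} = \sqrt{9996 - 39779} = \sqrt{-29783} = i \sqrt{29783}$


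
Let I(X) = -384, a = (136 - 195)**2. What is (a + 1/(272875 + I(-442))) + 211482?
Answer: 58575482834/272491 ≈ 2.1496e+5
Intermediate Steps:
a = 3481 (a = (-59)**2 = 3481)
(a + 1/(272875 + I(-442))) + 211482 = (3481 + 1/(272875 - 384)) + 211482 = (3481 + 1/272491) + 211482 = 948541172/272491 + 211482 = 58575482834/272491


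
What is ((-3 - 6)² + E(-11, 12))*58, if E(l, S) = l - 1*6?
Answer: 3712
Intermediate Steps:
E(l, S) = -6 + l (E(l, S) = l - 6 = -6 + l)
((-3 - 6)² + E(-11, 12))*58 = ((-3 - 6)² + (-6 - 11))*58 = ((-9)² - 17)*58 = (81 - 17)*58 = 64*58 = 3712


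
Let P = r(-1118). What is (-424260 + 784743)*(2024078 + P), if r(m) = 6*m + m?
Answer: 726824569716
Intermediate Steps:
r(m) = 7*m
P = -7826 (P = 7*(-1118) = -7826)
(-424260 + 784743)*(2024078 + P) = (-424260 + 784743)*(2024078 - 7826) = 360483*2016252 = 726824569716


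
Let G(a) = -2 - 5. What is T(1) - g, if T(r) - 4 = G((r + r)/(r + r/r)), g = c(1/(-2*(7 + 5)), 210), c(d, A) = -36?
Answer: 33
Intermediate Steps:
g = -36
G(a) = -7
T(r) = -3 (T(r) = 4 - 7 = -3)
T(1) - g = -3 - 1*(-36) = -3 + 36 = 33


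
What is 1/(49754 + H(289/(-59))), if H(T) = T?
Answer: 59/2935197 ≈ 2.0101e-5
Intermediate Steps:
1/(49754 + H(289/(-59))) = 1/(49754 + 289/(-59)) = 1/(49754 + 289*(-1/59)) = 1/(49754 - 289/59) = 1/(2935197/59) = 59/2935197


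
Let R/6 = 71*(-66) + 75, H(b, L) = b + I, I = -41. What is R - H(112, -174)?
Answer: -27737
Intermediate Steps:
H(b, L) = -41 + b (H(b, L) = b - 41 = -41 + b)
R = -27666 (R = 6*(71*(-66) + 75) = 6*(-4686 + 75) = 6*(-4611) = -27666)
R - H(112, -174) = -27666 - (-41 + 112) = -27666 - 1*71 = -27666 - 71 = -27737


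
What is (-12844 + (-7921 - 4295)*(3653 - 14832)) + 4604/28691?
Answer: 3917750890224/28691 ≈ 1.3655e+8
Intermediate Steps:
(-12844 + (-7921 - 4295)*(3653 - 14832)) + 4604/28691 = (-12844 - 12216*(-11179)) + 4604*(1/28691) = (-12844 + 136562664) + 4604/28691 = 136549820 + 4604/28691 = 3917750890224/28691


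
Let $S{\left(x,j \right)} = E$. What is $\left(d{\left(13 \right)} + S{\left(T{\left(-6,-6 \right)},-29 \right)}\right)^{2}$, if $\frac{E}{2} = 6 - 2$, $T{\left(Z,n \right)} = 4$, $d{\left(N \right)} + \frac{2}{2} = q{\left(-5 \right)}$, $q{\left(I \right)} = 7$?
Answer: $196$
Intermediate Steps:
$d{\left(N \right)} = 6$ ($d{\left(N \right)} = -1 + 7 = 6$)
$E = 8$ ($E = 2 \left(6 - 2\right) = 2 \cdot 4 = 8$)
$S{\left(x,j \right)} = 8$
$\left(d{\left(13 \right)} + S{\left(T{\left(-6,-6 \right)},-29 \right)}\right)^{2} = \left(6 + 8\right)^{2} = 14^{2} = 196$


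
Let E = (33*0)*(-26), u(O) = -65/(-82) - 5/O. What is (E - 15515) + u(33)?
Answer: -41981855/2706 ≈ -15514.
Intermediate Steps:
u(O) = 65/82 - 5/O (u(O) = -65*(-1/82) - 5/O = 65/82 - 5/O)
E = 0 (E = 0*(-26) = 0)
(E - 15515) + u(33) = (0 - 15515) + (65/82 - 5/33) = -15515 + (65/82 - 5*1/33) = -15515 + (65/82 - 5/33) = -15515 + 1735/2706 = -41981855/2706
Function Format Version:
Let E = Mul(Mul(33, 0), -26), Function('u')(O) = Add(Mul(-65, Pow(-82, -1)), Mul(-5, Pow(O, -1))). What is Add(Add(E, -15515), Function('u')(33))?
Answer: Rational(-41981855, 2706) ≈ -15514.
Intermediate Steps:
Function('u')(O) = Add(Rational(65, 82), Mul(-5, Pow(O, -1))) (Function('u')(O) = Add(Mul(-65, Rational(-1, 82)), Mul(-5, Pow(O, -1))) = Add(Rational(65, 82), Mul(-5, Pow(O, -1))))
E = 0 (E = Mul(0, -26) = 0)
Add(Add(E, -15515), Function('u')(33)) = Add(Add(0, -15515), Add(Rational(65, 82), Mul(-5, Pow(33, -1)))) = Add(-15515, Add(Rational(65, 82), Mul(-5, Rational(1, 33)))) = Add(-15515, Add(Rational(65, 82), Rational(-5, 33))) = Add(-15515, Rational(1735, 2706)) = Rational(-41981855, 2706)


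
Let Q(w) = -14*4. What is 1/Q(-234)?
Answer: -1/56 ≈ -0.017857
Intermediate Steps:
Q(w) = -56
1/Q(-234) = 1/(-56) = -1/56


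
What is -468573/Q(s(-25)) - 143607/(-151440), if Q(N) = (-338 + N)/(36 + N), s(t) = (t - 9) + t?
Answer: -544012991927/20040560 ≈ -27146.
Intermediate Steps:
s(t) = -9 + 2*t (s(t) = (-9 + t) + t = -9 + 2*t)
Q(N) = (-338 + N)/(36 + N)
-468573/Q(s(-25)) - 143607/(-151440) = -468573*(36 + (-9 + 2*(-25)))/(-338 + (-9 + 2*(-25))) - 143607/(-151440) = -468573*(36 + (-9 - 50))/(-338 + (-9 - 50)) - 143607*(-1/151440) = -468573*(36 - 59)/(-338 - 59) + 47869/50480 = -468573/(-397/(-23)) + 47869/50480 = -468573/((-1/23*(-397))) + 47869/50480 = -468573/397/23 + 47869/50480 = -468573*23/397 + 47869/50480 = -10777179/397 + 47869/50480 = -544012991927/20040560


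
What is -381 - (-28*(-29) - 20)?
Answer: -1173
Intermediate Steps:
-381 - (-28*(-29) - 20) = -381 - (812 - 20) = -381 - 1*792 = -381 - 792 = -1173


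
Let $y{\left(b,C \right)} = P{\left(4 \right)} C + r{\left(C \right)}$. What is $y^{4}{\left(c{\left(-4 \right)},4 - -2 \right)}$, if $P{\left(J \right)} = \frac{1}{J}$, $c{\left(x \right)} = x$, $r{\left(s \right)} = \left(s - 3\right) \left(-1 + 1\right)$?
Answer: $\frac{81}{16} \approx 5.0625$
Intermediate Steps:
$r{\left(s \right)} = 0$ ($r{\left(s \right)} = \left(-3 + s\right) 0 = 0$)
$y{\left(b,C \right)} = \frac{C}{4}$ ($y{\left(b,C \right)} = \frac{C}{4} + 0 = \frac{C}{4}$)
$y^{4}{\left(c{\left(-4 \right)},4 - -2 \right)} = \left(\frac{4 - -2}{4}\right)^{4} = \left(\frac{4 + 2}{4}\right)^{4} = \left(\frac{1}{4} \cdot 6\right)^{4} = \left(\frac{3}{2}\right)^{4} = \frac{81}{16}$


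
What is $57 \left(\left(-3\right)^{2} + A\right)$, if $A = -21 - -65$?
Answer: $3021$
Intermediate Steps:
$A = 44$ ($A = -21 + 65 = 44$)
$57 \left(\left(-3\right)^{2} + A\right) = 57 \left(\left(-3\right)^{2} + 44\right) = 57 \left(9 + 44\right) = 57 \cdot 53 = 3021$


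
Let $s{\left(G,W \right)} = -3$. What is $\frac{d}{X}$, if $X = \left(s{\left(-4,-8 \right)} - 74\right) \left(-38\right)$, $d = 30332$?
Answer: $\frac{15166}{1463} \approx 10.366$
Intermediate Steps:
$X = 2926$ ($X = \left(-3 - 74\right) \left(-38\right) = \left(-77\right) \left(-38\right) = 2926$)
$\frac{d}{X} = \frac{30332}{2926} = 30332 \cdot \frac{1}{2926} = \frac{15166}{1463}$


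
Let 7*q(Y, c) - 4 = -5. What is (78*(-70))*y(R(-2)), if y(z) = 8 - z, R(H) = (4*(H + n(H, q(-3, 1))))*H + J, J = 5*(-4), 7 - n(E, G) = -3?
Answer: -502320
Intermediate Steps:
q(Y, c) = -⅐ (q(Y, c) = 4/7 + (⅐)*(-5) = 4/7 - 5/7 = -⅐)
n(E, G) = 10 (n(E, G) = 7 - 1*(-3) = 7 + 3 = 10)
J = -20
R(H) = -20 + H*(40 + 4*H) (R(H) = (4*(H + 10))*H - 20 = (4*(10 + H))*H - 20 = (40 + 4*H)*H - 20 = H*(40 + 4*H) - 20 = -20 + H*(40 + 4*H))
(78*(-70))*y(R(-2)) = (78*(-70))*(8 - (-20 + 4*(-2)² + 40*(-2))) = -5460*(8 - (-20 + 4*4 - 80)) = -5460*(8 - (-20 + 16 - 80)) = -5460*(8 - 1*(-84)) = -5460*(8 + 84) = -5460*92 = -502320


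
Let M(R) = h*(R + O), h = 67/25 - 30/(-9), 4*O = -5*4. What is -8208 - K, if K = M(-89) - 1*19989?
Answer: 925969/75 ≈ 12346.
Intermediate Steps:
O = -5 (O = (-5*4)/4 = (¼)*(-20) = -5)
h = 451/75 (h = 67*(1/25) - 30*(-⅑) = 67/25 + 10/3 = 451/75 ≈ 6.0133)
M(R) = -451/15 + 451*R/75 (M(R) = 451*(R - 5)/75 = 451*(-5 + R)/75 = -451/15 + 451*R/75)
K = -1541569/75 (K = (-451/15 + (451/75)*(-89)) - 1*19989 = (-451/15 - 40139/75) - 19989 = -42394/75 - 19989 = -1541569/75 ≈ -20554.)
-8208 - K = -8208 - 1*(-1541569/75) = -8208 + 1541569/75 = 925969/75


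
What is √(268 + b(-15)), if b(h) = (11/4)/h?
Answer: √241035/30 ≈ 16.365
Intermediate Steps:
b(h) = 11/(4*h) (b(h) = (11*(¼))/h = 11/(4*h))
√(268 + b(-15)) = √(268 + (11/4)/(-15)) = √(268 + (11/4)*(-1/15)) = √(268 - 11/60) = √(16069/60) = √241035/30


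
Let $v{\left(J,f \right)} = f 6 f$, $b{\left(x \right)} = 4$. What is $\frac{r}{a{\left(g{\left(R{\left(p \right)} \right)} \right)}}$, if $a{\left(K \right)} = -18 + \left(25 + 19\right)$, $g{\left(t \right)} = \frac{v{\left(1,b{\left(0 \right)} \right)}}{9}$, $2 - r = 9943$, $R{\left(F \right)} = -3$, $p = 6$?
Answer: $- \frac{9941}{26} \approx -382.35$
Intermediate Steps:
$r = -9941$ ($r = 2 - 9943 = -9941$)
$v{\left(J,f \right)} = 6 f^{2}$ ($v{\left(J,f \right)} = 6 f f = 6 f^{2}$)
$g{\left(t \right)} = \frac{32}{3}$ ($g{\left(t \right)} = \frac{6 \cdot 4^{2}}{9} = 6 \cdot 16 \cdot \frac{1}{9} = 96 \cdot \frac{1}{9} = \frac{32}{3}$)
$a{\left(K \right)} = 26$ ($a{\left(K \right)} = -18 + 44 = 26$)
$\frac{r}{a{\left(g{\left(R{\left(p \right)} \right)} \right)}} = - \frac{9941}{26}$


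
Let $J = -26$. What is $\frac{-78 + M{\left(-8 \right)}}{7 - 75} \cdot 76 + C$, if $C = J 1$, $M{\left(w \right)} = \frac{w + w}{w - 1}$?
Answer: $\frac{9056}{153} \approx 59.19$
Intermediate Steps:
$M{\left(w \right)} = \frac{2 w}{-1 + w}$
$C = -26$ ($C = \left(-26\right) 1 = -26$)
$\frac{-78 + M{\left(-8 \right)}}{7 - 75} \cdot 76 + C = \frac{-78 + 2 \left(-8\right) \frac{1}{-1 - 8}}{7 - 75} \cdot 76 - 26 = \frac{-78 + 2 \left(-8\right) \frac{1}{-9}}{-68} \cdot 76 - 26 = \left(-78 + 2 \left(-8\right) \left(- \frac{1}{9}\right)\right) \left(- \frac{1}{68}\right) 76 - 26 = \left(-78 + \frac{16}{9}\right) \left(- \frac{1}{68}\right) 76 - 26 = \left(- \frac{686}{9}\right) \left(- \frac{1}{68}\right) 76 - 26 = \frac{343}{306} \cdot 76 - 26 = \frac{13034}{153} - 26 = \frac{9056}{153}$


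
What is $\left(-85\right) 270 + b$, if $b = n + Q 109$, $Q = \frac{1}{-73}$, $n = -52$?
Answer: $- \frac{1679255}{73} \approx -23004.0$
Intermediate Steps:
$Q = - \frac{1}{73} \approx -0.013699$
$b = - \frac{3905}{73}$ ($b = -52 - \frac{109}{73} = - \frac{3905}{73} \approx -53.493$)
$\left(-85\right) 270 + b = \left(-85\right) 270 - \frac{3905}{73} = -22950 - \frac{3905}{73} = - \frac{1679255}{73}$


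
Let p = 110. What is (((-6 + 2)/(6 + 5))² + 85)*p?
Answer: 103010/11 ≈ 9364.5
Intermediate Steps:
(((-6 + 2)/(6 + 5))² + 85)*p = (((-6 + 2)/(6 + 5))² + 85)*110 = ((-4/11)² + 85)*110 = (16/121 + 85)*110 = (10301/121)*110 = 103010/11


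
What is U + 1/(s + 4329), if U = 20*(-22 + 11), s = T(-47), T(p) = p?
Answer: -942039/4282 ≈ -220.00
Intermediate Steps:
s = -47
U = -220 (U = 20*(-11) = -220)
U + 1/(s + 4329) = -220 + 1/(-47 + 4329) = -220 + 1/4282 = -942039/4282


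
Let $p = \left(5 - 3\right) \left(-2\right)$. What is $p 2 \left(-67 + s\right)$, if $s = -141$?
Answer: $1664$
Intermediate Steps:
$p = -4$ ($p = 2 \left(-2\right) = -4$)
$p 2 \left(-67 + s\right) = \left(-4\right) 2 \left(-67 - 141\right) = \left(-8\right) \left(-208\right) = 1664$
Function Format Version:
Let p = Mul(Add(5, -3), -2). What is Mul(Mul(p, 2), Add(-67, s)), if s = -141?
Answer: 1664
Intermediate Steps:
p = -4 (p = Mul(2, -2) = -4)
Mul(Mul(p, 2), Add(-67, s)) = Mul(Mul(-4, 2), Add(-67, -141)) = Mul(-8, -208) = 1664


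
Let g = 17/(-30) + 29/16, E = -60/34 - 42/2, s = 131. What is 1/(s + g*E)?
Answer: 1360/139589 ≈ 0.0097429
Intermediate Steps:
E = -387/17 (E = -60*1/34 - 42*1/2 = -30/17 - 21 = -387/17 ≈ -22.765)
g = 299/240 (g = 17*(-1/30) + 29*(1/16) = -17/30 + 29/16 = 299/240 ≈ 1.2458)
1/(s + g*E) = 1/(131 + (299/240)*(-387/17)) = 1/(131 - 38571/1360) = 1/(139589/1360) = 1360/139589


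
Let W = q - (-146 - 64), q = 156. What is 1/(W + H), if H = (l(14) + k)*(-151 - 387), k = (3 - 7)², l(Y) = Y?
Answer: -1/15774 ≈ -6.3395e-5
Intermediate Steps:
k = 16 (k = (-4)² = 16)
H = -16140 (H = (14 + 16)*(-151 - 387) = 30*(-538) = -16140)
W = 366 (W = 156 - (-146 - 64) = 156 - 1*(-210) = 156 + 210 = 366)
1/(W + H) = 1/(366 - 16140) = 1/(-15774) = -1/15774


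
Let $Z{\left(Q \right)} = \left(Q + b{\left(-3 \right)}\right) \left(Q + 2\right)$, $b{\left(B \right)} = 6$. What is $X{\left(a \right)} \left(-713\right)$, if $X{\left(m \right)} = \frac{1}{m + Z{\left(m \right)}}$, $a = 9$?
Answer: $- \frac{713}{174} \approx -4.0977$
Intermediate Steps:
$Z{\left(Q \right)} = \left(2 + Q\right) \left(6 + Q\right)$ ($Z{\left(Q \right)} = \left(Q + 6\right) \left(Q + 2\right) = \left(6 + Q\right) \left(2 + Q\right) = \left(2 + Q\right) \left(6 + Q\right)$)
$X{\left(m \right)} = \frac{1}{12 + m^{2} + 9 m}$ ($X{\left(m \right)} = \frac{1}{m + \left(12 + m^{2} + 8 m\right)} = \frac{1}{12 + m^{2} + 9 m}$)
$X{\left(a \right)} \left(-713\right) = \frac{1}{12 + 9^{2} + 9 \cdot 9} \left(-713\right) = \frac{1}{12 + 81 + 81} \left(-713\right) = \frac{1}{174} \left(-713\right) = - \frac{713}{174}$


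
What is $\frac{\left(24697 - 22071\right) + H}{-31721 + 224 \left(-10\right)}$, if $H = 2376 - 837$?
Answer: $- \frac{4165}{33961} \approx -0.12264$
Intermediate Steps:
$H = 1539$ ($H = 2376 - 837 = 1539$)
$\frac{\left(24697 - 22071\right) + H}{-31721 + 224 \left(-10\right)} = \frac{\left(24697 - 22071\right) + 1539}{-31721 + 224 \left(-10\right)} = \frac{\left(24697 - 22071\right) + 1539}{-31721 - 2240} = \frac{2626 + 1539}{-33961} = 4165 \left(- \frac{1}{33961}\right) = - \frac{4165}{33961}$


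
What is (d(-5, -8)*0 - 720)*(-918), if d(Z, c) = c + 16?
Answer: 660960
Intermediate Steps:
d(Z, c) = 16 + c
(d(-5, -8)*0 - 720)*(-918) = ((16 - 8)*0 - 720)*(-918) = (8*0 - 720)*(-918) = (0 - 720)*(-918) = -720*(-918) = 660960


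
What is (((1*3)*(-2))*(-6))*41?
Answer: 1476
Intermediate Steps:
(((1*3)*(-2))*(-6))*41 = ((3*(-2))*(-6))*41 = -6*(-6)*41 = 36*41 = 1476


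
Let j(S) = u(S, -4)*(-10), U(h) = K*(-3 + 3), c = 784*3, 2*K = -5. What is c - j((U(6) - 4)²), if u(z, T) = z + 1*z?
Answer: 2672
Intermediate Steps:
K = -5/2 (K = (½)*(-5) = -5/2 ≈ -2.5000)
u(z, T) = 2*z (u(z, T) = z + z = 2*z)
c = 2352
U(h) = 0 (U(h) = -5*(-3 + 3)/2 = -5/2*0 = 0)
j(S) = -20*S (j(S) = (2*S)*(-10) = -20*S)
c - j((U(6) - 4)²) = 2352 - (-20)*(0 - 4)² = 2352 - (-20)*(-4)² = 2352 - (-20)*16 = 2352 - 1*(-320) = 2352 + 320 = 2672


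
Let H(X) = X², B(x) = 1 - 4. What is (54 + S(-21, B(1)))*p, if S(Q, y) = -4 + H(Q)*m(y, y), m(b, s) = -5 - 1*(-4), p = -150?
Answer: 58650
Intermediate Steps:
B(x) = -3
m(b, s) = -1 (m(b, s) = -5 + 4 = -1)
S(Q, y) = -4 - Q² (S(Q, y) = -4 + Q²*(-1) = -4 - Q²)
(54 + S(-21, B(1)))*p = (54 + (-4 - 1*(-21)²))*(-150) = (54 + (-4 - 1*441))*(-150) = (54 + (-4 - 441))*(-150) = (54 - 445)*(-150) = -391*(-150) = 58650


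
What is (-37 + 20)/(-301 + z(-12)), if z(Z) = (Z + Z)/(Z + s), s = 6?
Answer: 17/297 ≈ 0.057239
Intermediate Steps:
z(Z) = 2*Z/(6 + Z) (z(Z) = (Z + Z)/(Z + 6) = (2*Z)/(6 + Z) = 2*Z/(6 + Z))
(-37 + 20)/(-301 + z(-12)) = (-37 + 20)/(-301 + 2*(-12)/(6 - 12)) = -17/(-301 + 2*(-12)/(-6)) = -17/(-301 + 2*(-12)*(-⅙)) = -17/(-301 + 4) = -17/(-297) = -17*(-1/297) = 17/297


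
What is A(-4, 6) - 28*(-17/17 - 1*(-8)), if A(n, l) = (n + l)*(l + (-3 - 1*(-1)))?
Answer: -188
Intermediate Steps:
A(n, l) = (-2 + l)*(l + n) (A(n, l) = (l + n)*(l + (-3 + 1)) = (l + n)*(l - 2) = (l + n)*(-2 + l) = (-2 + l)*(l + n))
A(-4, 6) - 28*(-17/17 - 1*(-8)) = (6**2 - 2*6 - 2*(-4) + 6*(-4)) - 28*(-17/17 - 1*(-8)) = (36 - 12 + 8 - 24) - 28*(-17*1/17 + 8) = 8 - 28*(-1 + 8) = 8 - 28*7 = 8 - 196 = -188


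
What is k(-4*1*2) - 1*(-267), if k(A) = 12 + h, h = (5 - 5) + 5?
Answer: 284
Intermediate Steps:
h = 5 (h = 0 + 5 = 5)
k(A) = 17 (k(A) = 12 + 5 = 17)
k(-4*1*2) - 1*(-267) = 17 - 1*(-267) = 17 + 267 = 284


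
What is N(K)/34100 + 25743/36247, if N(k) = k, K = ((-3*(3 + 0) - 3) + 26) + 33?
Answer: 879539909/1236022700 ≈ 0.71159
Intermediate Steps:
K = 47 (K = ((-9 - 3) + 26) + 33 = (-12 + 26) + 33 = 14 + 33 = 47)
N(K)/34100 + 25743/36247 = 47/34100 + 25743/36247 = 879539909/1236022700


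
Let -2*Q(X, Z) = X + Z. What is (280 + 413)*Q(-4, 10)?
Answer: -2079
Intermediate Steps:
Q(X, Z) = -X/2 - Z/2 (Q(X, Z) = -(X + Z)/2 = -X/2 - Z/2)
(280 + 413)*Q(-4, 10) = (280 + 413)*(-½*(-4) - ½*10) = 693*(2 - 5) = 693*(-3) = -2079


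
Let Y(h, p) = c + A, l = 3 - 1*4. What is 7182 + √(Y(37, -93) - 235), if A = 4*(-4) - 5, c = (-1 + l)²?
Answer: 7182 + 6*I*√7 ≈ 7182.0 + 15.875*I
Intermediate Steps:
l = -1 (l = 3 - 4 = -1)
c = 4 (c = (-1 - 1)² = (-2)² = 4)
A = -21 (A = -16 - 5 = -21)
Y(h, p) = -17 (Y(h, p) = 4 - 21 = -17)
7182 + √(Y(37, -93) - 235) = 7182 + √(-17 - 235) = 7182 + √(-252) = 7182 + 6*I*√7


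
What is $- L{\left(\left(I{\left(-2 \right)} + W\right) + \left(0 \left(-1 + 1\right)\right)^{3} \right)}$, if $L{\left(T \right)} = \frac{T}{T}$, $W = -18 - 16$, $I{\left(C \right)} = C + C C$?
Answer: $-1$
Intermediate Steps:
$I{\left(C \right)} = C + C^{2}$
$W = -34$
$L{\left(T \right)} = 1$
$- L{\left(\left(I{\left(-2 \right)} + W\right) + \left(0 \left(-1 + 1\right)\right)^{3} \right)} = \left(-1\right) 1 = -1$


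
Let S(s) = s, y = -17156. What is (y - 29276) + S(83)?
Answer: -46349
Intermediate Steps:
(y - 29276) + S(83) = (-17156 - 29276) + 83 = -46432 + 83 = -46349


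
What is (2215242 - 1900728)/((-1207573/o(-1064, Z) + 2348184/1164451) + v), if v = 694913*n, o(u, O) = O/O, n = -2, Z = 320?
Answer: -366236141814/3024541514765 ≈ -0.12109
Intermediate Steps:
o(u, O) = 1
v = -1389826 (v = 694913*(-2) = -1389826)
(2215242 - 1900728)/((-1207573/o(-1064, Z) + 2348184/1164451) + v) = (2215242 - 1900728)/((-1207573/1 + 2348184/1164451) - 1389826) = 314514/((-1207573*1 + 2348184*(1/1164451)) - 1389826) = 314514/((-1207573 + 2348184/1164451) - 1389826) = 314514/(-1406157239239/1164451 - 1389826) = 314514/(-3024541514765/1164451) = 314514*(-1164451/3024541514765) = -366236141814/3024541514765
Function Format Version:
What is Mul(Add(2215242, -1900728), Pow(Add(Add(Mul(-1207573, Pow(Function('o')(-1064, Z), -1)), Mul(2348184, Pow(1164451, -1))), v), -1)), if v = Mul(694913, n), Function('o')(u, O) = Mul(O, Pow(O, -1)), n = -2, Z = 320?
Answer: Rational(-366236141814, 3024541514765) ≈ -0.12109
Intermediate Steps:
Function('o')(u, O) = 1
v = -1389826 (v = Mul(694913, -2) = -1389826)
Mul(Add(2215242, -1900728), Pow(Add(Add(Mul(-1207573, Pow(Function('o')(-1064, Z), -1)), Mul(2348184, Pow(1164451, -1))), v), -1)) = Mul(Add(2215242, -1900728), Pow(Add(Add(Mul(-1207573, Pow(1, -1)), Mul(2348184, Pow(1164451, -1))), -1389826), -1)) = Mul(314514, Pow(Add(Add(Mul(-1207573, 1), Mul(2348184, Rational(1, 1164451))), -1389826), -1)) = Mul(314514, Pow(Add(Add(-1207573, Rational(2348184, 1164451)), -1389826), -1)) = Mul(314514, Pow(Add(Rational(-1406157239239, 1164451), -1389826), -1)) = Mul(314514, Pow(Rational(-3024541514765, 1164451), -1)) = Mul(314514, Rational(-1164451, 3024541514765)) = Rational(-366236141814, 3024541514765)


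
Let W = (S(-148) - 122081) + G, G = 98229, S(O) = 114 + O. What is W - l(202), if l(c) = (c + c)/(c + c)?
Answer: -23887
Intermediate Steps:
l(c) = 1 (l(c) = (2*c)/((2*c)) = (2*c)*(1/(2*c)) = 1)
W = -23886 (W = ((114 - 148) - 122081) + 98229 = (-34 - 122081) + 98229 = -122115 + 98229 = -23886)
W - l(202) = -23886 - 1*1 = -23886 - 1 = -23887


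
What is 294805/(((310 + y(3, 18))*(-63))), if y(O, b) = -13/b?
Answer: -84230/5567 ≈ -15.130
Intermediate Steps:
294805/(((310 + y(3, 18))*(-63))) = 294805/(((310 - 13/18)*(-63))) = 294805/(((5567/18)*(-63))) = 294805/(-38969/2) = 294805*(-2/38969) = -84230/5567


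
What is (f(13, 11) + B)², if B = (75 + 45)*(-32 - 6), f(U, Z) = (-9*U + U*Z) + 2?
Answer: 20539024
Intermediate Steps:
f(U, Z) = 2 - 9*U + U*Z
B = -4560 (B = 120*(-38) = -4560)
(f(13, 11) + B)² = ((2 - 9*13 + 13*11) - 4560)² = ((2 - 117 + 143) - 4560)² = (28 - 4560)² = (-4532)² = 20539024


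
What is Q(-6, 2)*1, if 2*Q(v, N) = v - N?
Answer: -4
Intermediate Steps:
Q(v, N) = v/2 - N/2 (Q(v, N) = (v - N)/2 = v/2 - N/2)
Q(-6, 2)*1 = ((½)*(-6) - ½*2)*1 = (-3 - 1)*1 = -4*1 = -4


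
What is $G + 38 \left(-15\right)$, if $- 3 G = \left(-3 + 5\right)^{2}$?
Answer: $- \frac{1714}{3} \approx -571.33$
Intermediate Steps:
$G = - \frac{4}{3}$ ($G = - \frac{\left(-3 + 5\right)^{2}}{3} = - \frac{2^{2}}{3} = \left(- \frac{1}{3}\right) 4 = - \frac{4}{3} \approx -1.3333$)
$G + 38 \left(-15\right) = - \frac{4}{3} + 38 \left(-15\right) = - \frac{4}{3} - 570 = - \frac{1714}{3}$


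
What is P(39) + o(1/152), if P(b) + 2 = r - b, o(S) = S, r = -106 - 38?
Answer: -28119/152 ≈ -184.99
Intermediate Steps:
r = -144
P(b) = -146 - b (P(b) = -2 + (-144 - b) = -146 - b)
P(39) + o(1/152) = (-146 - 1*39) + 1/152 = (-146 - 39) + 1/152 = -185 + 1/152 = -28119/152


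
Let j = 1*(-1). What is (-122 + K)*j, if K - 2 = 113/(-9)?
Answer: 1193/9 ≈ 132.56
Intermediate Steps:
j = -1
K = -95/9 (K = 2 + 113/(-9) = 2 + 113*(-⅑) = 2 - 113/9 = -95/9 ≈ -10.556)
(-122 + K)*j = (-122 - 95/9)*(-1) = -1193/9*(-1) = 1193/9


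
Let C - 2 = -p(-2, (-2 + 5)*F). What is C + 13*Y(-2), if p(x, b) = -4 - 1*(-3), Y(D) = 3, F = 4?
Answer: 42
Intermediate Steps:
p(x, b) = -1 (p(x, b) = -4 + 3 = -1)
C = 3 (C = 2 - 1*(-1) = 2 + 1 = 3)
C + 13*Y(-2) = 3 + 13*3 = 3 + 39 = 42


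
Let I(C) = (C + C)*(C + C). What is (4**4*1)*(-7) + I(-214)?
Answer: 181392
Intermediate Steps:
I(C) = 4*C**2 (I(C) = (2*C)*(2*C) = 4*C**2)
(4**4*1)*(-7) + I(-214) = (4**4*1)*(-7) + 4*(-214)**2 = (256*1)*(-7) + 4*45796 = 256*(-7) + 183184 = -1792 + 183184 = 181392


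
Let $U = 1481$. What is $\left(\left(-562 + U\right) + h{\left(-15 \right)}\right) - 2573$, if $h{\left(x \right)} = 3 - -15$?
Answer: $-1636$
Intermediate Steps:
$h{\left(x \right)} = 18$ ($h{\left(x \right)} = 3 + 15 = 18$)
$\left(\left(-562 + U\right) + h{\left(-15 \right)}\right) - 2573 = \left(\left(-562 + 1481\right) + 18\right) - 2573 = \left(919 + 18\right) - 2573 = 937 - 2573 = -1636$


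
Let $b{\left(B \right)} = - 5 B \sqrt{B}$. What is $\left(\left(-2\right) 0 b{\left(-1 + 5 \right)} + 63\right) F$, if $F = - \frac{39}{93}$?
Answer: $- \frac{819}{31} \approx -26.419$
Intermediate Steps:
$b{\left(B \right)} = - 5 B^{\frac{3}{2}}$
$F = - \frac{13}{31}$ ($F = \left(-39\right) \frac{1}{93} = - \frac{13}{31} \approx -0.41935$)
$\left(\left(-2\right) 0 b{\left(-1 + 5 \right)} + 63\right) F = \left(\left(-2\right) 0 \left(- 5 \left(-1 + 5\right)^{\frac{3}{2}}\right) + 63\right) \left(- \frac{13}{31}\right) = \left(0 \left(- 5 \cdot 4^{\frac{3}{2}}\right) + 63\right) \left(- \frac{13}{31}\right) = \left(0 \left(\left(-5\right) 8\right) + 63\right) \left(- \frac{13}{31}\right) = \left(0 \left(-40\right) + 63\right) \left(- \frac{13}{31}\right) = \left(0 + 63\right) \left(- \frac{13}{31}\right) = 63 \left(- \frac{13}{31}\right) = - \frac{819}{31}$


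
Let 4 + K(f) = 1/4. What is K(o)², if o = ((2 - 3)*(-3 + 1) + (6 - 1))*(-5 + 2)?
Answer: 225/16 ≈ 14.063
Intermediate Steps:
o = -21 (o = (-1*(-2) + 5)*(-3) = (2 + 5)*(-3) = 7*(-3) = -21)
K(f) = -15/4 (K(f) = -4 + 1/4 = -4 + ¼ = -15/4)
K(o)² = (-15/4)² = 225/16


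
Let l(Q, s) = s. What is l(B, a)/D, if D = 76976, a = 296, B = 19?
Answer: 37/9622 ≈ 0.0038454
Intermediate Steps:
l(B, a)/D = 296/76976 = 296*(1/76976) = 37/9622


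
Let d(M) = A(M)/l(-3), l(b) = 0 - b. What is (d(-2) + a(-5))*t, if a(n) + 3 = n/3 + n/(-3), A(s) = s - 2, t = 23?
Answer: -299/3 ≈ -99.667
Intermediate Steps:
l(b) = -b
A(s) = -2 + s
a(n) = -3 (a(n) = -3 + (n/3 + n/(-3)) = -3 + (n*(⅓) + n*(-⅓)) = -3 + (n/3 - n/3) = -3 + 0 = -3)
d(M) = -⅔ + M/3 (d(M) = (-2 + M)/((-1*(-3))) = (-2 + M)/3 = (-2 + M)*(⅓) = -⅔ + M/3)
(d(-2) + a(-5))*t = ((-⅔ + (⅓)*(-2)) - 3)*23 = ((-⅔ - ⅔) - 3)*23 = (-4/3 - 3)*23 = -13/3*23 = -299/3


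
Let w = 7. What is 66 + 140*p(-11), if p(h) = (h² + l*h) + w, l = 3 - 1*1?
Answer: 14906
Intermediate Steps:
l = 2 (l = 3 - 1 = 2)
p(h) = 7 + h² + 2*h (p(h) = (h² + 2*h) + 7 = 7 + h² + 2*h)
66 + 140*p(-11) = 66 + 140*(7 + (-11)² + 2*(-11)) = 66 + 140*(7 + 121 - 22) = 66 + 140*106 = 66 + 14840 = 14906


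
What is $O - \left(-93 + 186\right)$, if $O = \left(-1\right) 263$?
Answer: $-356$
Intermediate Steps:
$O = -263$
$O - \left(-93 + 186\right) = -263 - \left(-93 + 186\right) = -263 - 93 = -356$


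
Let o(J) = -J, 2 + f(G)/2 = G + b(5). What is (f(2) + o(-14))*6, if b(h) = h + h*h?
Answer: 444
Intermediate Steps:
b(h) = h + h²
f(G) = 56 + 2*G (f(G) = -4 + 2*(G + 5*(1 + 5)) = -4 + 2*(G + 5*6) = -4 + 2*(G + 30) = -4 + 2*(30 + G) = -4 + (60 + 2*G) = 56 + 2*G)
(f(2) + o(-14))*6 = ((56 + 2*2) - 1*(-14))*6 = ((56 + 4) + 14)*6 = (60 + 14)*6 = 74*6 = 444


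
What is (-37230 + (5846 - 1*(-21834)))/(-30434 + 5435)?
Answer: 9550/24999 ≈ 0.38202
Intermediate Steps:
(-37230 + (5846 - 1*(-21834)))/(-30434 + 5435) = (-37230 + (5846 + 21834))/(-24999) = (-37230 + 27680)*(-1/24999) = -9550*(-1/24999) = 9550/24999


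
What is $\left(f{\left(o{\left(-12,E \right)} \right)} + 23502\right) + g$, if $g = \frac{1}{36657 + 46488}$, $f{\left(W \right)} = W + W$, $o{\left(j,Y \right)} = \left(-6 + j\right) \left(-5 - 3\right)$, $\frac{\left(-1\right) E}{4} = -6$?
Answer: $\frac{1978019551}{83145} \approx 23790.0$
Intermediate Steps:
$E = 24$ ($E = \left(-4\right) \left(-6\right) = 24$)
$o{\left(j,Y \right)} = 48 - 8 j$ ($o{\left(j,Y \right)} = \left(-6 + j\right) \left(-8\right) = 48 - 8 j$)
$f{\left(W \right)} = 2 W$
$g = \frac{1}{83145} \approx 1.2027 \cdot 10^{-5}$
$\left(f{\left(o{\left(-12,E \right)} \right)} + 23502\right) + g = \left(2 \left(48 - -96\right) + 23502\right) + \frac{1}{83145} = \left(2 \left(48 + 96\right) + 23502\right) + \frac{1}{83145} = \left(2 \cdot 144 + 23502\right) + \frac{1}{83145} = \left(288 + 23502\right) + \frac{1}{83145} = 23790 + \frac{1}{83145} = \frac{1978019551}{83145}$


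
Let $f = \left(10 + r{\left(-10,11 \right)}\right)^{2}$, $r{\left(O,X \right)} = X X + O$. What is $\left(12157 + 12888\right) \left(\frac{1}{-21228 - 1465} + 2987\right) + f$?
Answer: $\frac{1697982277763}{22693} \approx 7.4824 \cdot 10^{7}$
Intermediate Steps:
$r{\left(O,X \right)} = O + X^{2}$ ($r{\left(O,X \right)} = X^{2} + O = O + X^{2}$)
$f = 14641$ ($f = \left(10 - \left(10 - 11^{2}\right)\right)^{2} = \left(10 + \left(-10 + 121\right)\right)^{2} = \left(10 + 111\right)^{2} = 121^{2} = 14641$)
$\left(12157 + 12888\right) \left(\frac{1}{-21228 - 1465} + 2987\right) + f = \left(12157 + 12888\right) \left(\frac{1}{-21228 - 1465} + 2987\right) + 14641 = 25045 \left(\frac{1}{-22693} + 2987\right) + 14641 = 25045 \left(- \frac{1}{22693} + 2987\right) + 14641 = 25045 \cdot \frac{67783990}{22693} + 14641 = \frac{1697650029550}{22693} + 14641 = \frac{1697982277763}{22693}$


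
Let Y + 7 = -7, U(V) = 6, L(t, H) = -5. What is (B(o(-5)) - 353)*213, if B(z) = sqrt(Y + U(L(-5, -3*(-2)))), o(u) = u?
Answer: -75189 + 426*I*sqrt(2) ≈ -75189.0 + 602.46*I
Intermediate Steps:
Y = -14 (Y = -7 - 7 = -14)
B(z) = 2*I*sqrt(2) (B(z) = sqrt(-14 + 6) = sqrt(-8) = 2*I*sqrt(2))
(B(o(-5)) - 353)*213 = (2*I*sqrt(2) - 353)*213 = (-353 + 2*I*sqrt(2))*213 = -75189 + 426*I*sqrt(2)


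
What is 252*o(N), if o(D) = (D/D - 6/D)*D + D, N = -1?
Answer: -2016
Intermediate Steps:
o(D) = D + D*(1 - 6/D) (o(D) = (1 - 6/D)*D + D = D*(1 - 6/D) + D = D + D*(1 - 6/D))
252*o(N) = 252*(-6 + 2*(-1)) = 252*(-6 - 2) = 252*(-8) = -2016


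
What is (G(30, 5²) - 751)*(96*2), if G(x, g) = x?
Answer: -138432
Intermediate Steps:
(G(30, 5²) - 751)*(96*2) = (30 - 751)*(96*2) = -721*192 = -138432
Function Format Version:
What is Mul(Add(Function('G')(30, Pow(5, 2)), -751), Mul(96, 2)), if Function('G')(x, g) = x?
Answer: -138432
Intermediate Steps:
Mul(Add(Function('G')(30, Pow(5, 2)), -751), Mul(96, 2)) = Mul(Add(30, -751), Mul(96, 2)) = Mul(-721, 192) = -138432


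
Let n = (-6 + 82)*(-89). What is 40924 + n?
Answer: 34160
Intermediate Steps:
n = -6764 (n = 76*(-89) = -6764)
40924 + n = 40924 - 6764 = 34160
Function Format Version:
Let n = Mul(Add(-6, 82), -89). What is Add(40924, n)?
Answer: 34160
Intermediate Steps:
n = -6764 (n = Mul(76, -89) = -6764)
Add(40924, n) = Add(40924, -6764) = 34160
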